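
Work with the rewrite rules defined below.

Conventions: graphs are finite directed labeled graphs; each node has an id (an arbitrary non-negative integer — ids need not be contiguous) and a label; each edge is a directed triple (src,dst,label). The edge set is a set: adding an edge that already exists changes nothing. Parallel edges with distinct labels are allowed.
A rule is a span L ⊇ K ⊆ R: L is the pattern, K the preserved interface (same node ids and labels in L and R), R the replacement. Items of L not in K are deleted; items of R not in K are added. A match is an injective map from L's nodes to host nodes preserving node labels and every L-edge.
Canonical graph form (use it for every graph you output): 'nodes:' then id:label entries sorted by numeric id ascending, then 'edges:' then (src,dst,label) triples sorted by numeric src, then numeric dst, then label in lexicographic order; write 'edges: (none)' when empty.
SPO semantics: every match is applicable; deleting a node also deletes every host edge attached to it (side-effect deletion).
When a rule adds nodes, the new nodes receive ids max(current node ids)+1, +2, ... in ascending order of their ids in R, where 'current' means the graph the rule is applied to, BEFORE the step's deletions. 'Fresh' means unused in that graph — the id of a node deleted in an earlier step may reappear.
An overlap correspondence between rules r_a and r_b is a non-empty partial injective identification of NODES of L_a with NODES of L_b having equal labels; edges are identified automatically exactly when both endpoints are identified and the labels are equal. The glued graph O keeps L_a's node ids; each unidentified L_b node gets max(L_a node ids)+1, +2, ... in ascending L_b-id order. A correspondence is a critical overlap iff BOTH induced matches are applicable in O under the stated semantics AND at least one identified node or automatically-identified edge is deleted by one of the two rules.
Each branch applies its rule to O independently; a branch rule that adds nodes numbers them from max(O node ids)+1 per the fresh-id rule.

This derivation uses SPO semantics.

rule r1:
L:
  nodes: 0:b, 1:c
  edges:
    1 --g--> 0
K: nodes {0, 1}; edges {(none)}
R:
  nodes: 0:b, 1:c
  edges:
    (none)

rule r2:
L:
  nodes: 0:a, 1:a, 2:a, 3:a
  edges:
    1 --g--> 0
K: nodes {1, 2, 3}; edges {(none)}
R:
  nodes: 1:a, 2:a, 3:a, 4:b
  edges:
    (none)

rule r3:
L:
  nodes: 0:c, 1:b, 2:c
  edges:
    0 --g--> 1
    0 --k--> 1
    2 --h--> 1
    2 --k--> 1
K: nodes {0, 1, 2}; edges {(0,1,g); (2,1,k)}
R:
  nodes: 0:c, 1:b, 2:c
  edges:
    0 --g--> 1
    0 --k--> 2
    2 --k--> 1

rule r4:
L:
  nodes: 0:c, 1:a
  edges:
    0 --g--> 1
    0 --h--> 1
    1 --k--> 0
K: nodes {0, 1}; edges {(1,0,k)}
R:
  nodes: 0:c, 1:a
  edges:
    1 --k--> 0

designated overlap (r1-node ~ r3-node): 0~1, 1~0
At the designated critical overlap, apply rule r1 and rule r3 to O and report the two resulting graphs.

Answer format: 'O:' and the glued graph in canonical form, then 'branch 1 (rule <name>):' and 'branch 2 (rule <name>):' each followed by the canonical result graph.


O:
nodes: 0:b, 1:c, 2:c
edges: (1,0,g); (1,0,k); (2,0,h); (2,0,k)
branch 1 (rule r1):
nodes: 0:b, 1:c, 2:c
edges: (1,0,k); (2,0,h); (2,0,k)
branch 2 (rule r3):
nodes: 0:b, 1:c, 2:c
edges: (1,0,g); (1,2,k); (2,0,k)


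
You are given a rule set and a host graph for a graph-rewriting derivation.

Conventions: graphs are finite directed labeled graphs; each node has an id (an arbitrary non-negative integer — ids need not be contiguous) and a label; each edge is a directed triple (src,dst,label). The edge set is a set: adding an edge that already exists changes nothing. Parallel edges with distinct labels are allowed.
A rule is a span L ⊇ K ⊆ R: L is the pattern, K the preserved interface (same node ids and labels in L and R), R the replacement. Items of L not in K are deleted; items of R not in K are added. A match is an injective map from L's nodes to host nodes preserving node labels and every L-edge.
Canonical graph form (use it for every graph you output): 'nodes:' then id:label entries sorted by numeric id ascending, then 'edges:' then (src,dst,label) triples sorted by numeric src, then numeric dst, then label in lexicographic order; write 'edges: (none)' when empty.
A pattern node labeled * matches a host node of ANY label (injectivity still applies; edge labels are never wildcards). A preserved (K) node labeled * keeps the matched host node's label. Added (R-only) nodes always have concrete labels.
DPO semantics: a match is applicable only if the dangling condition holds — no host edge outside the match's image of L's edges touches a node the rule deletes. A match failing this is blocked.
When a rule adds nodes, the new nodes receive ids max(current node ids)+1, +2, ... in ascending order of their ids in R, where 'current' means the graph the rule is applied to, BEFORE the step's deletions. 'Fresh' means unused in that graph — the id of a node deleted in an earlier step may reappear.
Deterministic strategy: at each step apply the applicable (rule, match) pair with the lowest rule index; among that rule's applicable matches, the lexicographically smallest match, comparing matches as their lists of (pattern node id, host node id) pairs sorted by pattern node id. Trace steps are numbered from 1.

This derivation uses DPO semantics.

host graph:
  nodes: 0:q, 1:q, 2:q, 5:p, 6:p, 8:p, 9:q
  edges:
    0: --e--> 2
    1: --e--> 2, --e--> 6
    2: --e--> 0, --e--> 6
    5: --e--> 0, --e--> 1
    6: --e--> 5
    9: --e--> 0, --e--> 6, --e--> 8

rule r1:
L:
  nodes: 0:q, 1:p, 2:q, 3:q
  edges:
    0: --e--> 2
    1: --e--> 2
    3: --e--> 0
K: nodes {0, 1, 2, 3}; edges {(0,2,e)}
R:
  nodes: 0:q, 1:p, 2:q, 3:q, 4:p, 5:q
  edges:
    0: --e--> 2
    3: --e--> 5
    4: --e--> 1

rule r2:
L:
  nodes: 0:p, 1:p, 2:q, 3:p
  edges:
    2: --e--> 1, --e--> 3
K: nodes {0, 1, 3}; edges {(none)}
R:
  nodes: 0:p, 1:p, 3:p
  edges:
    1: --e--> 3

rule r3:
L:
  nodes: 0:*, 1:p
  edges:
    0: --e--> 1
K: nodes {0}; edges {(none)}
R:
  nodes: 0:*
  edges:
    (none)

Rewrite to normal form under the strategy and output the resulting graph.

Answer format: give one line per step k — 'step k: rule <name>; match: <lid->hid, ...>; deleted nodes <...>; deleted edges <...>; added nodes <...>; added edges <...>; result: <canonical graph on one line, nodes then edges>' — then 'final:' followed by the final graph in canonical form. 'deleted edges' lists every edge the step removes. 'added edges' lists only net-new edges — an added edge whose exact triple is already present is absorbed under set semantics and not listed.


step 1: rule r1; match: 0->2, 1->5, 2->0, 3->1; deleted nodes (none); deleted edges (1,2,e); (5,0,e); added nodes 10, 11; added edges (1,11,e); (10,5,e); result: nodes: 0:q, 1:q, 2:q, 5:p, 6:p, 8:p, 9:q, 10:p, 11:q edges: (0,2,e); (1,6,e); (1,11,e); (2,0,e); (2,6,e); (5,1,e); (6,5,e); (9,0,e); (9,6,e); (9,8,e); (10,5,e)
step 2: rule r3; match: 0->9, 1->8; deleted nodes 8; deleted edges (9,8,e); added nodes (none); added edges (none); result: nodes: 0:q, 1:q, 2:q, 5:p, 6:p, 9:q, 10:p, 11:q edges: (0,2,e); (1,6,e); (1,11,e); (2,0,e); (2,6,e); (5,1,e); (6,5,e); (9,0,e); (9,6,e); (10,5,e)
final:
nodes: 0:q, 1:q, 2:q, 5:p, 6:p, 9:q, 10:p, 11:q
edges: (0,2,e); (1,6,e); (1,11,e); (2,0,e); (2,6,e); (5,1,e); (6,5,e); (9,0,e); (9,6,e); (10,5,e)


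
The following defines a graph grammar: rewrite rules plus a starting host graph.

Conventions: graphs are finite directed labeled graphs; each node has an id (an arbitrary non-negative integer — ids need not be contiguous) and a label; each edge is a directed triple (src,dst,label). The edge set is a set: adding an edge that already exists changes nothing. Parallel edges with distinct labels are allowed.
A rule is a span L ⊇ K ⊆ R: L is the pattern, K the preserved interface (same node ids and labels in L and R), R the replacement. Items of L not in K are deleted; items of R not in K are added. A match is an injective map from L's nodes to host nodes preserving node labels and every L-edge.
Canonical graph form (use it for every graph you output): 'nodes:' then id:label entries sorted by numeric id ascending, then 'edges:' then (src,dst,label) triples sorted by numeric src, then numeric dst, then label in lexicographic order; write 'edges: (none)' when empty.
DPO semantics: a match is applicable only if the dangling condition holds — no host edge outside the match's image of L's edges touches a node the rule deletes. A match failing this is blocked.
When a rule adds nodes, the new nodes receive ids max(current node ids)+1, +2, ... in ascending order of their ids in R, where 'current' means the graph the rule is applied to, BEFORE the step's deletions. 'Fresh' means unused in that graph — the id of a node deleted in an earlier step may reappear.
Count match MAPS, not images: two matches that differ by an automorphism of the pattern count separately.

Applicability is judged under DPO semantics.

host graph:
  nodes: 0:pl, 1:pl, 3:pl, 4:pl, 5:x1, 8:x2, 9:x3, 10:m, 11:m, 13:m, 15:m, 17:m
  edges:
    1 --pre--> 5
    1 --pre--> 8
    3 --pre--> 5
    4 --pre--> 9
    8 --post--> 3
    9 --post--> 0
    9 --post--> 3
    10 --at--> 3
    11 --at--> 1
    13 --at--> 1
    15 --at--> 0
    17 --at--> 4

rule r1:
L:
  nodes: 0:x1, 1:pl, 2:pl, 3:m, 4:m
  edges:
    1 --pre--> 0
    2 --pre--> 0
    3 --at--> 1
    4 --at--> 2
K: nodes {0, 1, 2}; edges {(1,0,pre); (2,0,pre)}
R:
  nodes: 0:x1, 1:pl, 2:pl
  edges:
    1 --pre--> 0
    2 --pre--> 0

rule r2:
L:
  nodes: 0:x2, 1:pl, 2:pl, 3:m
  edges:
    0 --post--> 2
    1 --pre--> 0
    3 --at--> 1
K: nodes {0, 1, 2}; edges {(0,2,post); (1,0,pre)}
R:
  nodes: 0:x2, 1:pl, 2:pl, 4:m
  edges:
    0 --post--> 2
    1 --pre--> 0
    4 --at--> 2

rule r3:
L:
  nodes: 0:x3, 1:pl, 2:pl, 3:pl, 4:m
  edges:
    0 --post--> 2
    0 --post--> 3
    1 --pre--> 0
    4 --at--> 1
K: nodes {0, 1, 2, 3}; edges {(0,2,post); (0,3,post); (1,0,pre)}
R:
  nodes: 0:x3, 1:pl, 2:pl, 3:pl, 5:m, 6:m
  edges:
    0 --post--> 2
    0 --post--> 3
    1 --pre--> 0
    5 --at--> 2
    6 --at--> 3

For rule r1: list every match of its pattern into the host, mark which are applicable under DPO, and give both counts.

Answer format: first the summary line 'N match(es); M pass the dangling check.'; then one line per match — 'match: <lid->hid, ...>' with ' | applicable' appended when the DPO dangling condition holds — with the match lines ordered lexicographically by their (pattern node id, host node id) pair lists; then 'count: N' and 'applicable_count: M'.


4 match(es); 4 pass the dangling check.
match: 0->5, 1->1, 2->3, 3->11, 4->10 | applicable
match: 0->5, 1->1, 2->3, 3->13, 4->10 | applicable
match: 0->5, 1->3, 2->1, 3->10, 4->11 | applicable
match: 0->5, 1->3, 2->1, 3->10, 4->13 | applicable
count: 4
applicable_count: 4


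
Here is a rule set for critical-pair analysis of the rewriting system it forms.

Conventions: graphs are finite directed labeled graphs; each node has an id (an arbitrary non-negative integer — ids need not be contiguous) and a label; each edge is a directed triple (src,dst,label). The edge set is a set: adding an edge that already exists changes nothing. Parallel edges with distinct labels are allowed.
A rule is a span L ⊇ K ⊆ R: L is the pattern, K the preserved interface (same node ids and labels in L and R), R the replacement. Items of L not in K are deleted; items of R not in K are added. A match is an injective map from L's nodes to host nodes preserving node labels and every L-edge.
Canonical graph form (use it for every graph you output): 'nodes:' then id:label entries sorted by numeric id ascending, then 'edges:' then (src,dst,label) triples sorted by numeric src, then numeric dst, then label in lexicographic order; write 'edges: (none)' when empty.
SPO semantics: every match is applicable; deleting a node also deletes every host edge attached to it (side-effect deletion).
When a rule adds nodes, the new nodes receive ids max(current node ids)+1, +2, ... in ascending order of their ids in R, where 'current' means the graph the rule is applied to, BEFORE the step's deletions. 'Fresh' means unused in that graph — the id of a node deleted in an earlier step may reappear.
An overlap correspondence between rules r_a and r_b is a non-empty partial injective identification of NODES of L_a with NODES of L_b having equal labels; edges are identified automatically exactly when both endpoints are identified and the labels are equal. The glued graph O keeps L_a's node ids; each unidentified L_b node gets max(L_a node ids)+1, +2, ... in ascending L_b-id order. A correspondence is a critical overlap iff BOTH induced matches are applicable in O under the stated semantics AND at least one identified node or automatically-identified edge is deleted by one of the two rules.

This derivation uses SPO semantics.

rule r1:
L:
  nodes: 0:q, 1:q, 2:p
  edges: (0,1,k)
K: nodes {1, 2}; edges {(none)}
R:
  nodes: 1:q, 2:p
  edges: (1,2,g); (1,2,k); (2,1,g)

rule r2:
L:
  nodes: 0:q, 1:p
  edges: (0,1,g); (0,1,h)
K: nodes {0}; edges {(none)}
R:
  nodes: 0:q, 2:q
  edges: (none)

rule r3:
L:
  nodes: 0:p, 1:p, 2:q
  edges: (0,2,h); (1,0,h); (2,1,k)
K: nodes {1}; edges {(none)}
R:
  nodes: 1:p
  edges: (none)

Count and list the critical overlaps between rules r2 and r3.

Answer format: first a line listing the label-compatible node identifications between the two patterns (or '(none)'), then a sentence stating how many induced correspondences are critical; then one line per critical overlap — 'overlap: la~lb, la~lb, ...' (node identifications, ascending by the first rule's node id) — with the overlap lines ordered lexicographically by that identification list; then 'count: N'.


label-compatible node identifications between L(r2) and L(r3): 0~2, 1~0, 1~1
5 of the induced correspondences are critical overlaps of r2 and r3.
overlap: 0~2
overlap: 0~2, 1~0
overlap: 0~2, 1~1
overlap: 1~0
overlap: 1~1
count: 5


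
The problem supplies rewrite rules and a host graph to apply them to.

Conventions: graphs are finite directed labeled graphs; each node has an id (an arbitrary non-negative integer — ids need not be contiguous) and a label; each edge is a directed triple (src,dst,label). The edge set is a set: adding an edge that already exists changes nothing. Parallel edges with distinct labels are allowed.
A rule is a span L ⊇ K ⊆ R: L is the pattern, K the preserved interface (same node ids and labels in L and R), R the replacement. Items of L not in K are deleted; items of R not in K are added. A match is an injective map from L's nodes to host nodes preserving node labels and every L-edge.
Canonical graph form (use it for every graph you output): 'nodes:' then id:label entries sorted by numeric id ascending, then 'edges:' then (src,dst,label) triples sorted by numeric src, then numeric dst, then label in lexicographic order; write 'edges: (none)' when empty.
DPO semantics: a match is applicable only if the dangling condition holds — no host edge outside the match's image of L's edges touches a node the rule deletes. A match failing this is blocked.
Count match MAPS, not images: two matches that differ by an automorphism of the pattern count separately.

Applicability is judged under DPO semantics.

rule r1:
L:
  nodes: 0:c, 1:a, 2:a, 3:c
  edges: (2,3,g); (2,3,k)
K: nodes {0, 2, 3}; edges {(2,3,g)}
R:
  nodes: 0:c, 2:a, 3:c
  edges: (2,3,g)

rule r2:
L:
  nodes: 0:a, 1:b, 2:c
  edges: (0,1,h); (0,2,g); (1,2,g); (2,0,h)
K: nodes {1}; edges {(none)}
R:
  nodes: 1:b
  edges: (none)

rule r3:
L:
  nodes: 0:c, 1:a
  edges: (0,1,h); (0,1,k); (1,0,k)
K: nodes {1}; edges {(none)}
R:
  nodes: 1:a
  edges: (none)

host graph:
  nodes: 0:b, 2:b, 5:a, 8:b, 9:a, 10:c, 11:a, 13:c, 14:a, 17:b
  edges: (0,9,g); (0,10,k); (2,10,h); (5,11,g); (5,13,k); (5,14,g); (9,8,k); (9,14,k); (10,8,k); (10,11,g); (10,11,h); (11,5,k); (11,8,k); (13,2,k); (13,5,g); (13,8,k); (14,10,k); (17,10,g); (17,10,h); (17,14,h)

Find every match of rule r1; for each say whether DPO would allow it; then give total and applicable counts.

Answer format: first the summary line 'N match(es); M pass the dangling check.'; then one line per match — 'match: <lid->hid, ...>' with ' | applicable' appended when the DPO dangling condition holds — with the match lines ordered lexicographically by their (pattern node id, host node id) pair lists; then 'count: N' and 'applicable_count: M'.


0 match(es); 0 pass the dangling check.
count: 0
applicable_count: 0


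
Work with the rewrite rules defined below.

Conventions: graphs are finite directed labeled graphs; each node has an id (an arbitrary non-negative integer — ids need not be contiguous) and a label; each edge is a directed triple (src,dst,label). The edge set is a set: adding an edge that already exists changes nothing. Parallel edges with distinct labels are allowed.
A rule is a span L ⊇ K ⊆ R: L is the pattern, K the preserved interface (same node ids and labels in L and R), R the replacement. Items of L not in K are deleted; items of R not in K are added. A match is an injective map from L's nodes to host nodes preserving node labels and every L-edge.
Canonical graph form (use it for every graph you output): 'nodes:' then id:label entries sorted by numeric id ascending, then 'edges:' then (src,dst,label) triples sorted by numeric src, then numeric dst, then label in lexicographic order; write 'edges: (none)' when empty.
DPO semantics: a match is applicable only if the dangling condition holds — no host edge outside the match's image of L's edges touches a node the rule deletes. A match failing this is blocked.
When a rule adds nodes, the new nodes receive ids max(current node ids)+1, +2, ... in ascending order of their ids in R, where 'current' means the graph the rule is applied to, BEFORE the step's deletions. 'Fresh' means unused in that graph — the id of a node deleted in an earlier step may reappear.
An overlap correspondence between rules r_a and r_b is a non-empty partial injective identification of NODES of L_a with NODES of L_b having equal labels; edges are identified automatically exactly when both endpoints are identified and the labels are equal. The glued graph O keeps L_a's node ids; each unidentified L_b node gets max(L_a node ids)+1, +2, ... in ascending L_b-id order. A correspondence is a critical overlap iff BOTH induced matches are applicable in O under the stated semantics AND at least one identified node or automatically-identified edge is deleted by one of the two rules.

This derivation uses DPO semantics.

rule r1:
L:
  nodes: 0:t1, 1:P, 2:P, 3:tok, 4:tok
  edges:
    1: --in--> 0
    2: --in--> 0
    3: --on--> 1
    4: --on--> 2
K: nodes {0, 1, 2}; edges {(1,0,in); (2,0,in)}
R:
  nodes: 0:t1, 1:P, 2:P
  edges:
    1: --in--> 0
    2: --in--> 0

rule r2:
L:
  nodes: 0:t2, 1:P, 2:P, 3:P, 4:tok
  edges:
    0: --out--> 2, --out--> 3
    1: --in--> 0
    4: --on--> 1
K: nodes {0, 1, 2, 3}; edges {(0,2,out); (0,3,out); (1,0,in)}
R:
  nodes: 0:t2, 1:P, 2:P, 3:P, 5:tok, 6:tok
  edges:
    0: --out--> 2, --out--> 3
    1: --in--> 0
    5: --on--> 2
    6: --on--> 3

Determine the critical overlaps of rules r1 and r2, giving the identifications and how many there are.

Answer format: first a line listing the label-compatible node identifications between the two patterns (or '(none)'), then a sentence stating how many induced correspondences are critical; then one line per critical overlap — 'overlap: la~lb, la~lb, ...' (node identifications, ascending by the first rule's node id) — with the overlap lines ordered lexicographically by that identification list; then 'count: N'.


label-compatible node identifications between L(r1) and L(r2): 1~1, 1~2, 1~3, 2~1, 2~2, 2~3, 3~4, 4~4
6 of the induced correspondences are critical overlaps of r1 and r2.
overlap: 1~1, 2~2, 3~4
overlap: 1~1, 2~3, 3~4
overlap: 1~1, 3~4
overlap: 1~2, 2~1, 4~4
overlap: 1~3, 2~1, 4~4
overlap: 2~1, 4~4
count: 6


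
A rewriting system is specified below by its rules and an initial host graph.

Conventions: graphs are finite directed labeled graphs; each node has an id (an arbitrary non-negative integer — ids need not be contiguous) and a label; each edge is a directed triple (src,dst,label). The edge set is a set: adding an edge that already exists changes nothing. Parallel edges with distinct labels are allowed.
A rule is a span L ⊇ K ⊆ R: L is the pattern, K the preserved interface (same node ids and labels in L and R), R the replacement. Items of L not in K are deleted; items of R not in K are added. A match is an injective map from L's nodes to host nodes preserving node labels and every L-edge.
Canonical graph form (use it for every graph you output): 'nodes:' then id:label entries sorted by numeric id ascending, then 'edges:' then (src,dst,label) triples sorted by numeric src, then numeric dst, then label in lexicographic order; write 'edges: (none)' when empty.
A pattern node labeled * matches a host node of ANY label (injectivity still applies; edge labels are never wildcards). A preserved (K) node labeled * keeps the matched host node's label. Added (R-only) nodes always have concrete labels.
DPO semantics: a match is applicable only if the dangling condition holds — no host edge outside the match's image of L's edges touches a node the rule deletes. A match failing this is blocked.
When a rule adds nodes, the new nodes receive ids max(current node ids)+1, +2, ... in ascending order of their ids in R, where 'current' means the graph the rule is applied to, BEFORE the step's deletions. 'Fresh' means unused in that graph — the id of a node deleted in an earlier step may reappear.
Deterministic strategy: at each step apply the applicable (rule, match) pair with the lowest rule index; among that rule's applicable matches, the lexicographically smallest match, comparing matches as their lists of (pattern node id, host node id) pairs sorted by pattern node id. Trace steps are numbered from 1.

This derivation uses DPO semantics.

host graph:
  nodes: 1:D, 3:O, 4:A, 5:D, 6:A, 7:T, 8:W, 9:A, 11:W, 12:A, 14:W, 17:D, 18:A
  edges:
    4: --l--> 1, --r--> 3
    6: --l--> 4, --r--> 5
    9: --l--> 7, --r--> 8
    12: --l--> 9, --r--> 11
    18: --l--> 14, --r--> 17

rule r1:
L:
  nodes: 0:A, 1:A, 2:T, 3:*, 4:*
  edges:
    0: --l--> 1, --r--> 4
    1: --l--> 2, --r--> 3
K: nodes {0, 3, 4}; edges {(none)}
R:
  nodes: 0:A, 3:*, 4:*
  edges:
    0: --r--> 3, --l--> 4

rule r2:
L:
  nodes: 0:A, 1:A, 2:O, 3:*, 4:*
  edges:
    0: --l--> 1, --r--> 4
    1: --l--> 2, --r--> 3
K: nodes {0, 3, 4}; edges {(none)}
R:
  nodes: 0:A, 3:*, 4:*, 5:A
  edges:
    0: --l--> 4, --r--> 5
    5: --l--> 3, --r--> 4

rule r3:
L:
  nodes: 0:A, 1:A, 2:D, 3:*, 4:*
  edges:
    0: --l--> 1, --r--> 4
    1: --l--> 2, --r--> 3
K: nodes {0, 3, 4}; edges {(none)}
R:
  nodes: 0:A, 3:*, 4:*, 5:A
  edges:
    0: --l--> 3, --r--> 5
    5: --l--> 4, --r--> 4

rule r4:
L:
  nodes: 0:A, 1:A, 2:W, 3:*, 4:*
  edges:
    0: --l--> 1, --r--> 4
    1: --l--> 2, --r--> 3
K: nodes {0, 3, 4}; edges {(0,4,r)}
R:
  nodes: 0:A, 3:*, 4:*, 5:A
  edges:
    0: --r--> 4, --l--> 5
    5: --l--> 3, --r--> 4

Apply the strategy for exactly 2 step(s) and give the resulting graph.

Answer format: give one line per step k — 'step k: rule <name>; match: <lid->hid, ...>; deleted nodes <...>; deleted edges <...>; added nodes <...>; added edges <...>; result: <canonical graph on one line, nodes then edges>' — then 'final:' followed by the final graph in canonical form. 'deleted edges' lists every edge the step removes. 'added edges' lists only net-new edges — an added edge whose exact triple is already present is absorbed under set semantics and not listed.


step 1: rule r1; match: 0->12, 1->9, 2->7, 3->8, 4->11; deleted nodes 7, 9; deleted edges (9,7,l); (9,8,r); (12,9,l); (12,11,r); added nodes (none); added edges (12,8,r); (12,11,l); result: nodes: 1:D, 3:O, 4:A, 5:D, 6:A, 8:W, 11:W, 12:A, 14:W, 17:D, 18:A edges: (4,1,l); (4,3,r); (6,4,l); (6,5,r); (12,8,r); (12,11,l); (18,14,l); (18,17,r)
step 2: rule r3; match: 0->6, 1->4, 2->1, 3->3, 4->5; deleted nodes 1, 4; deleted edges (4,1,l); (4,3,r); (6,4,l); (6,5,r); added nodes 19; added edges (6,3,l); (6,19,r); (19,5,l); (19,5,r); result: nodes: 3:O, 5:D, 6:A, 8:W, 11:W, 12:A, 14:W, 17:D, 18:A, 19:A edges: (6,3,l); (6,19,r); (12,8,r); (12,11,l); (18,14,l); (18,17,r); (19,5,l); (19,5,r)
final:
nodes: 3:O, 5:D, 6:A, 8:W, 11:W, 12:A, 14:W, 17:D, 18:A, 19:A
edges: (6,3,l); (6,19,r); (12,8,r); (12,11,l); (18,14,l); (18,17,r); (19,5,l); (19,5,r)


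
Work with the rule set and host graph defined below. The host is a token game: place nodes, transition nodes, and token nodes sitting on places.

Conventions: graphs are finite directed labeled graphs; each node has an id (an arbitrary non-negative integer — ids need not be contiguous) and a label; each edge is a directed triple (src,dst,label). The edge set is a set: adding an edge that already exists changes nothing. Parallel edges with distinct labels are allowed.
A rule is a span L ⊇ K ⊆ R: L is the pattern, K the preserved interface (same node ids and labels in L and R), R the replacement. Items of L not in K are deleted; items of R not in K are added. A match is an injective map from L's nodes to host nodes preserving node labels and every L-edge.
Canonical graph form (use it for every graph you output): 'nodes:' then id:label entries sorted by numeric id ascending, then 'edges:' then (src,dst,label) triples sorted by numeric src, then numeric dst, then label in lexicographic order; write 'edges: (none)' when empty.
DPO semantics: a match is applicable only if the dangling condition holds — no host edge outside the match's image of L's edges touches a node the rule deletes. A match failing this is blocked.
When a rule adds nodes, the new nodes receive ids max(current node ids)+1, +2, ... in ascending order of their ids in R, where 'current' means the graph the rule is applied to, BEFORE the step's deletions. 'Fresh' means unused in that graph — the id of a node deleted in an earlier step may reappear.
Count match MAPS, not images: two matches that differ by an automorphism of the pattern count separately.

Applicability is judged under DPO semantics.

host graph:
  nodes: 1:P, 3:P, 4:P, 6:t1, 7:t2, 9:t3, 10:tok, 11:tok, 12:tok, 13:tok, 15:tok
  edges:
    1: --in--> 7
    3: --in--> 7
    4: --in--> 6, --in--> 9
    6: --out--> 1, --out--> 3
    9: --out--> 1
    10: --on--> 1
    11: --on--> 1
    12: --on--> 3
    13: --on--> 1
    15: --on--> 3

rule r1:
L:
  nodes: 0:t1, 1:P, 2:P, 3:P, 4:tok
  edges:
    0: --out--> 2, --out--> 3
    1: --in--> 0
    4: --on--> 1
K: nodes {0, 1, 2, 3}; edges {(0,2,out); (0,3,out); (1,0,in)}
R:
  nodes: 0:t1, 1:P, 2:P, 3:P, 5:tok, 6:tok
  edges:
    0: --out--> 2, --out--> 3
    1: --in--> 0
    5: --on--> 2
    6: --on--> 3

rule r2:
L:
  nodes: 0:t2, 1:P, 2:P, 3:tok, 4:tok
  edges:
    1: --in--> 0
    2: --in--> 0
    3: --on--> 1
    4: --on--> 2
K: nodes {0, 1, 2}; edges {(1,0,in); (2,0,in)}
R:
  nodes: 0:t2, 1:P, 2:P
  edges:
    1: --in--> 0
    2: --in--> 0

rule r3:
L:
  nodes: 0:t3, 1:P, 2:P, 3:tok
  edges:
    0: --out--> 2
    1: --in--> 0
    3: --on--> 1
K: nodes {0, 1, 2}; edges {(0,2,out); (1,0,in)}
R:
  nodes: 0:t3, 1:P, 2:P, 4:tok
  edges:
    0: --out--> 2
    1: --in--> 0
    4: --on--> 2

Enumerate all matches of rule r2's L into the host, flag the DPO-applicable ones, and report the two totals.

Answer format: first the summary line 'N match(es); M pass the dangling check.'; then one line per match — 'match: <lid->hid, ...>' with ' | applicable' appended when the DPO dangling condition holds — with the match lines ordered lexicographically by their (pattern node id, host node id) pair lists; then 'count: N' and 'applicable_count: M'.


12 match(es); 12 pass the dangling check.
match: 0->7, 1->1, 2->3, 3->10, 4->12 | applicable
match: 0->7, 1->1, 2->3, 3->10, 4->15 | applicable
match: 0->7, 1->1, 2->3, 3->11, 4->12 | applicable
match: 0->7, 1->1, 2->3, 3->11, 4->15 | applicable
match: 0->7, 1->1, 2->3, 3->13, 4->12 | applicable
match: 0->7, 1->1, 2->3, 3->13, 4->15 | applicable
match: 0->7, 1->3, 2->1, 3->12, 4->10 | applicable
match: 0->7, 1->3, 2->1, 3->12, 4->11 | applicable
match: 0->7, 1->3, 2->1, 3->12, 4->13 | applicable
match: 0->7, 1->3, 2->1, 3->15, 4->10 | applicable
match: 0->7, 1->3, 2->1, 3->15, 4->11 | applicable
match: 0->7, 1->3, 2->1, 3->15, 4->13 | applicable
count: 12
applicable_count: 12


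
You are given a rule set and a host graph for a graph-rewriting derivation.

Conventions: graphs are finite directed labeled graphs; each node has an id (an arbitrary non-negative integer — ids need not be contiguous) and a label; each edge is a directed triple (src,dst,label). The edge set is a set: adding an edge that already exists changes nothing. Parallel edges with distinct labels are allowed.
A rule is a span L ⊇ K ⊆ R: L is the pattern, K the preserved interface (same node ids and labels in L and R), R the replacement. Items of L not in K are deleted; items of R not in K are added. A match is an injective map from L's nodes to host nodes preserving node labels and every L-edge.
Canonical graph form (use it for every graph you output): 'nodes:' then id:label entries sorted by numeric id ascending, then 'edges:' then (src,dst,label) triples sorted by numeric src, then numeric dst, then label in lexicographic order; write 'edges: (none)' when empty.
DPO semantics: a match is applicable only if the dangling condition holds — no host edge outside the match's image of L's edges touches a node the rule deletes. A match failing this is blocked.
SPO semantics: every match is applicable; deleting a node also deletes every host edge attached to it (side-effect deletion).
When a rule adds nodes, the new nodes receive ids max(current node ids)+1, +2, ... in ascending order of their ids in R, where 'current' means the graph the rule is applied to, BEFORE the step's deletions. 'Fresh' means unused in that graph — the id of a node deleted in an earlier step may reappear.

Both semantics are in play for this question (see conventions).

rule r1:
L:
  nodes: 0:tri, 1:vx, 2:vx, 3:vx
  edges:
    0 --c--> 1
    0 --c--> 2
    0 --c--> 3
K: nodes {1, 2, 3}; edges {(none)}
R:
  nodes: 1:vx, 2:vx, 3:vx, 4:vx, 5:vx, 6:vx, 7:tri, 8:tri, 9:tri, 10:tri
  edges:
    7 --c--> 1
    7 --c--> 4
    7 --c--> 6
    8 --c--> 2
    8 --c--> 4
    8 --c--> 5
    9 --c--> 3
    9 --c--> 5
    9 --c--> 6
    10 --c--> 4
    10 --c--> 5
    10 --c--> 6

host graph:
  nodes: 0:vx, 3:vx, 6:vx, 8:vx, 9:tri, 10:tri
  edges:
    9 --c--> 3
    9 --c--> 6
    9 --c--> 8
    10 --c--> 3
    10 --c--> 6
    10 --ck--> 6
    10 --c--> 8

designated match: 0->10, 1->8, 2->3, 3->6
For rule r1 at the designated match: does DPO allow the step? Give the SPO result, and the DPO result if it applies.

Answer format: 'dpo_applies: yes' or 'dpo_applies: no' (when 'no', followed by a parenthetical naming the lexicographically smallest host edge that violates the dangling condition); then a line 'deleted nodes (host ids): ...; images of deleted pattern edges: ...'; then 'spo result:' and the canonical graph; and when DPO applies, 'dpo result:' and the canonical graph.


dpo_applies: no
(the rule deletes node 10, which keeps host edge (10,6,ck) outside the match image — the dangling condition fails, DPO blocks; SPO proceeds and side-deletes such edges)
deleted nodes (host ids): 10; images of deleted pattern edges: (10,3,c); (10,6,c); (10,8,c)
spo result:
nodes: 0:vx, 3:vx, 6:vx, 8:vx, 9:tri, 11:vx, 12:vx, 13:vx, 14:tri, 15:tri, 16:tri, 17:tri
edges: (9,3,c); (9,6,c); (9,8,c); (14,8,c); (14,11,c); (14,13,c); (15,3,c); (15,11,c); (15,12,c); (16,6,c); (16,12,c); (16,13,c); (17,11,c); (17,12,c); (17,13,c)


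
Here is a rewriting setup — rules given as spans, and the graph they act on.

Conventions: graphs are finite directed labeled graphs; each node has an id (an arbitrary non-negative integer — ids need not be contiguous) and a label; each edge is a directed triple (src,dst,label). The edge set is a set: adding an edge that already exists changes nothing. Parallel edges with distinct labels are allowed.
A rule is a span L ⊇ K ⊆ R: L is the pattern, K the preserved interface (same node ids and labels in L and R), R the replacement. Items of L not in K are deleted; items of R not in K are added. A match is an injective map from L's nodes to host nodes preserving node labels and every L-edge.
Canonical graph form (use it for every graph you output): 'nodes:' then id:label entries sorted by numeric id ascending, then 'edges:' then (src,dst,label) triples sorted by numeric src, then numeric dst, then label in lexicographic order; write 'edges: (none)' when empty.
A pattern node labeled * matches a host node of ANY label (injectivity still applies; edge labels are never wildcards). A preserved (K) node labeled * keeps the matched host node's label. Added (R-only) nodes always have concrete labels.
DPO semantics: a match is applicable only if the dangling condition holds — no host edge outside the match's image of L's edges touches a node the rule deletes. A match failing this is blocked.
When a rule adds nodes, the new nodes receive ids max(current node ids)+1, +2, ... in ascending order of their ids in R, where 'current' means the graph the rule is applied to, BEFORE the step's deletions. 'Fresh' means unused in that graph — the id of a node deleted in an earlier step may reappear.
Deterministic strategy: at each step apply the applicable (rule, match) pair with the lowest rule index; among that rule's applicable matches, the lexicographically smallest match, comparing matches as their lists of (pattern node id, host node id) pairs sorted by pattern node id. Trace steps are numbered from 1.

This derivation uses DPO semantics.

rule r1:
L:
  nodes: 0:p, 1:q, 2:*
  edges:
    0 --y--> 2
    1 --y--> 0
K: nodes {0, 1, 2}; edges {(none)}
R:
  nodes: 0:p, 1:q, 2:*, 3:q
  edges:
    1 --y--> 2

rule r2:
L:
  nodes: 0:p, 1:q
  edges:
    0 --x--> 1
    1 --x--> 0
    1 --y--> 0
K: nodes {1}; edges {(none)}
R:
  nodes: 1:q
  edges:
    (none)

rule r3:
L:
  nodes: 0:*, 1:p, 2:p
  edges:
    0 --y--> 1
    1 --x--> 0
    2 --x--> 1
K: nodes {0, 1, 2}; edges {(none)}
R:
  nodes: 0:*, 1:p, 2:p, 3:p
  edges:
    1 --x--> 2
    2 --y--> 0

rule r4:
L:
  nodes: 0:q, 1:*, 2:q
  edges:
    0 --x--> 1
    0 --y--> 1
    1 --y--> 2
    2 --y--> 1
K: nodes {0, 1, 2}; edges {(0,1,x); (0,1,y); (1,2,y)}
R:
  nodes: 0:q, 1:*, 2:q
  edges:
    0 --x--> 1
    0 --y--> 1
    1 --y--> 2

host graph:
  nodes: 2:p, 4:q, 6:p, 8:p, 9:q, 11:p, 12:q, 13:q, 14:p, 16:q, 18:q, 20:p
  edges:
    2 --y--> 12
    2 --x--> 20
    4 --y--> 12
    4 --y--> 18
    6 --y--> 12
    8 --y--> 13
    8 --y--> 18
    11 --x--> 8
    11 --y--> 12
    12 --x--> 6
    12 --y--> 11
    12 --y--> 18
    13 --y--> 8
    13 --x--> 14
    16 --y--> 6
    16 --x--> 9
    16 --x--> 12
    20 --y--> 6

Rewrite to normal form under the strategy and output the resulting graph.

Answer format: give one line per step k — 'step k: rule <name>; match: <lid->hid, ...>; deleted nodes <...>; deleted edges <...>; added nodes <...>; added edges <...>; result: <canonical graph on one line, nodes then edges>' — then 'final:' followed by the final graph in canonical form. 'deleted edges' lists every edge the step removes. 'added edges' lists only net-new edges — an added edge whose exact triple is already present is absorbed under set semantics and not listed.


step 1: rule r1; match: 0->6, 1->16, 2->12; deleted nodes (none); deleted edges (6,12,y); (16,6,y); added nodes 21; added edges (16,12,y); result: nodes: 2:p, 4:q, 6:p, 8:p, 9:q, 11:p, 12:q, 13:q, 14:p, 16:q, 18:q, 20:p, 21:q edges: (2,12,y); (2,20,x); (4,12,y); (4,18,y); (8,13,y); (8,18,y); (11,8,x); (11,12,y); (12,6,x); (12,11,y); (12,18,y); (13,8,y); (13,14,x); (16,9,x); (16,12,x); (16,12,y); (20,6,y)
step 2: rule r1; match: 0->8, 1->13, 2->18; deleted nodes (none); deleted edges (8,18,y); (13,8,y); added nodes 22; added edges (13,18,y); result: nodes: 2:p, 4:q, 6:p, 8:p, 9:q, 11:p, 12:q, 13:q, 14:p, 16:q, 18:q, 20:p, 21:q, 22:q edges: (2,12,y); (2,20,x); (4,12,y); (4,18,y); (8,13,y); (11,8,x); (11,12,y); (12,6,x); (12,11,y); (12,18,y); (13,14,x); (13,18,y); (16,9,x); (16,12,x); (16,12,y); (20,6,y)
final:
nodes: 2:p, 4:q, 6:p, 8:p, 9:q, 11:p, 12:q, 13:q, 14:p, 16:q, 18:q, 20:p, 21:q, 22:q
edges: (2,12,y); (2,20,x); (4,12,y); (4,18,y); (8,13,y); (11,8,x); (11,12,y); (12,6,x); (12,11,y); (12,18,y); (13,14,x); (13,18,y); (16,9,x); (16,12,x); (16,12,y); (20,6,y)


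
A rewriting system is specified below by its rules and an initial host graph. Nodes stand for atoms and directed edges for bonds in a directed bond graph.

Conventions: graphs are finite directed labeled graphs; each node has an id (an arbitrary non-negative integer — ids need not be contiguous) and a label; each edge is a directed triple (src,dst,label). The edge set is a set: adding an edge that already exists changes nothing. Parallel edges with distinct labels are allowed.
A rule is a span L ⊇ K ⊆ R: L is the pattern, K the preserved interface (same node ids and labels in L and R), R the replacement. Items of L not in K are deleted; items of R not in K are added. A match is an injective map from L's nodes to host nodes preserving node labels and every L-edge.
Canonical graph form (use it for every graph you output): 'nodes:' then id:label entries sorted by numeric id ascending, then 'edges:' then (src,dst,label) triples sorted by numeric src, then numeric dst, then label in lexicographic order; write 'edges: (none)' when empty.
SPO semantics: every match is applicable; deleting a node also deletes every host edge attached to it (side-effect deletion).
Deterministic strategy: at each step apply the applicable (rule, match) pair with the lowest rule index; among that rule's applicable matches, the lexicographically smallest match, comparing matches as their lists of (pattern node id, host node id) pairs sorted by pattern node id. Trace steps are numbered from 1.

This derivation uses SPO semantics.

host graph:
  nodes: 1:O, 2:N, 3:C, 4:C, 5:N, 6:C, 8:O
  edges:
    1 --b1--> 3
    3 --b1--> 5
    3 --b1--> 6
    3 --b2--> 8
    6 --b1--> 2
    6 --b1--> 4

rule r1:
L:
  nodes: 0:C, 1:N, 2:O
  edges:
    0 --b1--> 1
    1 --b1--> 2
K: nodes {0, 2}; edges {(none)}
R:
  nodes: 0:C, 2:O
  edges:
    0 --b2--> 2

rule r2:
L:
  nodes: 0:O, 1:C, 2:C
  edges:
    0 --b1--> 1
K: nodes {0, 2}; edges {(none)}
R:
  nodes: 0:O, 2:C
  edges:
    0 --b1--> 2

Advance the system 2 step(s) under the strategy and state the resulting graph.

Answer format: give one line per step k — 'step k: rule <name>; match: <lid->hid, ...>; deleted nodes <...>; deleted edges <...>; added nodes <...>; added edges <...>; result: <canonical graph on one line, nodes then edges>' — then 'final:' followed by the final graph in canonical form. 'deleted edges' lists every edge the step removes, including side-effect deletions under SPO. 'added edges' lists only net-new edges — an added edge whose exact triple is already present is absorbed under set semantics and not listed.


step 1: rule r2; match: 0->1, 1->3, 2->4; deleted nodes 3; deleted edges (1,3,b1); (3,5,b1); (3,6,b1); (3,8,b2); added nodes (none); added edges (1,4,b1); result: nodes: 1:O, 2:N, 4:C, 5:N, 6:C, 8:O edges: (1,4,b1); (6,2,b1); (6,4,b1)
step 2: rule r2; match: 0->1, 1->4, 2->6; deleted nodes 4; deleted edges (1,4,b1); (6,4,b1); added nodes (none); added edges (1,6,b1); result: nodes: 1:O, 2:N, 5:N, 6:C, 8:O edges: (1,6,b1); (6,2,b1)
final:
nodes: 1:O, 2:N, 5:N, 6:C, 8:O
edges: (1,6,b1); (6,2,b1)


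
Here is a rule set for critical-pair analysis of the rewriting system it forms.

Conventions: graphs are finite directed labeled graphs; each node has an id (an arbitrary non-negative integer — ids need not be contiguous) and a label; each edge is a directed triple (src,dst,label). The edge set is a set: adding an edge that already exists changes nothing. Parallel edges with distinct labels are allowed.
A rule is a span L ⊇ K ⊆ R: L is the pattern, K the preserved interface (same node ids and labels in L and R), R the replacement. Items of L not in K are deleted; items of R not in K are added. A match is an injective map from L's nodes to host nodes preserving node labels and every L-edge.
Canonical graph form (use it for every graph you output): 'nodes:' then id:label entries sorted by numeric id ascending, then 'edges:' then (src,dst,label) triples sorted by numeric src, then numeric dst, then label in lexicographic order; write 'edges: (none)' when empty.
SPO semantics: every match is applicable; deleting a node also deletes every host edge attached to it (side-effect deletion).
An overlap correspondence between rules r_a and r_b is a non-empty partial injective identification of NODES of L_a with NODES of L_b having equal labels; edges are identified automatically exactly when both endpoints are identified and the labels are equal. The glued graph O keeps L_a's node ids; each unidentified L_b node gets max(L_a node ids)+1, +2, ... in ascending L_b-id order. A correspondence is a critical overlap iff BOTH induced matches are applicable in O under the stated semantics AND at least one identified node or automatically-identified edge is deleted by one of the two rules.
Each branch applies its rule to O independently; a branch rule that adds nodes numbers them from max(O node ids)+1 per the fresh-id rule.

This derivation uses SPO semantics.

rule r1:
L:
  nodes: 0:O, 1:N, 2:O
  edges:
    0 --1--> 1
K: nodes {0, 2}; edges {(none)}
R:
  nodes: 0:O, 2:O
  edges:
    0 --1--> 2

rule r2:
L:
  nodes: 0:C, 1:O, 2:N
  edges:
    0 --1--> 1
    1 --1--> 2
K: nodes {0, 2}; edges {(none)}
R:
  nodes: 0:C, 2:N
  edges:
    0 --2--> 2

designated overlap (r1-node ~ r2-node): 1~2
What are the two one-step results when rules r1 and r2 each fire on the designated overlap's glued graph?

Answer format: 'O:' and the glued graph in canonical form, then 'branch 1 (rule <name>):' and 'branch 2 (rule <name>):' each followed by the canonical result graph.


O:
nodes: 0:O, 1:N, 2:O, 3:C, 4:O
edges: (0,1,1); (3,4,1); (4,1,1)
branch 1 (rule r1):
nodes: 0:O, 2:O, 3:C, 4:O
edges: (0,2,1); (3,4,1)
branch 2 (rule r2):
nodes: 0:O, 1:N, 2:O, 3:C
edges: (0,1,1); (3,1,2)
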